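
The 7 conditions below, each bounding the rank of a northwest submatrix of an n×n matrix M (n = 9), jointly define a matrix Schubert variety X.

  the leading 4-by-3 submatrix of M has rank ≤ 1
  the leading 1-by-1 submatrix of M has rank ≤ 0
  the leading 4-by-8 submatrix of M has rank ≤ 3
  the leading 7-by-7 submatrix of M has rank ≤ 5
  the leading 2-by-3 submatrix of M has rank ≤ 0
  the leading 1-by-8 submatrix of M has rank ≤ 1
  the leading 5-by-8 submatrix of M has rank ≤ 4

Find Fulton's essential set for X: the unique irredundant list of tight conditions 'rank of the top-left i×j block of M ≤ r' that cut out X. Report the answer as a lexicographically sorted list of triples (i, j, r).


Computing R[i][j] = min implied NW-rank bound (n=9, 7 conditions):

  R[1]: 0 | 0 | 0 | 1 | 1 | 1 | 1 | 1 | 1
  R[2]: 0 | 0 | 0 | 1 | 2 | 2 | 2 | 2 | 2
  R[3]: 1 | 1 | 1 | 2 | 3 | 3 | 3 | 3 | 3
  R[4]: 1 | 1 | 1 | 2 | 3 | 3 | 3 | 3 | 4
  R[5]: 1 | 2 | 2 | 3 | 4 | 4 | 4 | 4 | 5
  R[6]: 1 | 2 | 3 | 4 | 5 | 5 | 5 | 5 | 6
  R[7]: 1 | 2 | 3 | 4 | 5 | 5 | 5 | 6 | 7
  R[8]: 1 | 2 | 3 | 4 | 5 | 6 | 6 | 7 | 8
  R[9]: 1 | 2 | 3 | 4 | 5 | 6 | 7 | 8 | 9

so w = (4, 5, 1, 9, 2, 3, 8, 6, 7).

ℓ(w)=13; the 4 essential cells (i,j,r):

[(2, 3, 0), (4, 3, 1), (4, 8, 3), (7, 7, 5)]


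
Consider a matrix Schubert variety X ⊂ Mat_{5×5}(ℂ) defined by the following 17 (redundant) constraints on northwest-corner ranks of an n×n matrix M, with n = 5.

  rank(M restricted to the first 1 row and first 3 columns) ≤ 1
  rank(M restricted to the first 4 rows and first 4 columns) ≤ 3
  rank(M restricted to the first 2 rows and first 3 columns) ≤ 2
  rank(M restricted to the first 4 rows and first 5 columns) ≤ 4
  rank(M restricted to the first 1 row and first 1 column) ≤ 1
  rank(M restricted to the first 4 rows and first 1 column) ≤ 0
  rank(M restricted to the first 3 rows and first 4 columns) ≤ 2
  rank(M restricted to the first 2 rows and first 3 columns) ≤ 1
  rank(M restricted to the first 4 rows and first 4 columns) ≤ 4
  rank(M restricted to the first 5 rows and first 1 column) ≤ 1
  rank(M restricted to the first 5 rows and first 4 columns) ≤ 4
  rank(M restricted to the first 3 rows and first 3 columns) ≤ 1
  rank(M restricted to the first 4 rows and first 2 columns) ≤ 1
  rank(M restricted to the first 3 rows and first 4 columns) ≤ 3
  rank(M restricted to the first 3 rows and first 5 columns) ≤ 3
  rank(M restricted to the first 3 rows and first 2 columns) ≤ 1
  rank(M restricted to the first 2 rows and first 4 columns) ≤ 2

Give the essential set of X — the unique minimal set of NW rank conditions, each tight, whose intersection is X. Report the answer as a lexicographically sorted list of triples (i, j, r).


Recovering R(i,j) via the rank-extension bound from the 17 conditions:

  R[1]: 0, 1, 1, 1, 1
  R[2]: 0, 1, 1, 2, 2
  R[3]: 0, 1, 1, 2, 3
  R[4]: 0, 1, 2, 3, 4
  R[5]: 1, 2, 3, 4, 5

reading off 1-entries of Δ²R: w = (2, 4, 5, 3, 1).

2 SE-corners of the 6-cell Rothe diagram give Ess(w):

[(3, 3, 1), (4, 1, 0)]


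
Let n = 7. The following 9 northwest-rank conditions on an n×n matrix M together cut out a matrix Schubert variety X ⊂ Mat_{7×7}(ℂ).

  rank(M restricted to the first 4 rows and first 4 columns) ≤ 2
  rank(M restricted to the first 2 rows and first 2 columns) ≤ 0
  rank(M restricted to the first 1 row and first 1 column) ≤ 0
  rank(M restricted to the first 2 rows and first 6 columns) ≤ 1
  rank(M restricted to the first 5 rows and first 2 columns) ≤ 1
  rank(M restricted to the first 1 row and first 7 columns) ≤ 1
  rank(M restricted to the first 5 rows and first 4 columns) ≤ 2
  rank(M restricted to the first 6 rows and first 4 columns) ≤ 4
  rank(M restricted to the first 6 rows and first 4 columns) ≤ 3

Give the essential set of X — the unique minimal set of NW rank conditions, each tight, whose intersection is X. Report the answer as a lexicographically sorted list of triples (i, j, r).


Computing R[i][j] = min implied NW-rank bound (n=7, 9 conditions):

  R[1]: 0 0 1 1 1 1 1
  R[2]: 0 0 1 1 1 1 2
  R[3]: 1 1 2 2 2 2 3
  R[4]: 1 1 2 2 3 3 4
  R[5]: 1 1 2 2 3 4 5
  R[6]: 1 2 3 3 4 5 6
  R[7]: 1 2 3 4 5 6 7

hence w(1..7) = (3, 7, 1, 5, 6, 2, 4).

Fulton essential set (4 of the 11 Rothe cells):

[(2, 2, 0), (2, 6, 1), (5, 2, 1), (5, 4, 2)]


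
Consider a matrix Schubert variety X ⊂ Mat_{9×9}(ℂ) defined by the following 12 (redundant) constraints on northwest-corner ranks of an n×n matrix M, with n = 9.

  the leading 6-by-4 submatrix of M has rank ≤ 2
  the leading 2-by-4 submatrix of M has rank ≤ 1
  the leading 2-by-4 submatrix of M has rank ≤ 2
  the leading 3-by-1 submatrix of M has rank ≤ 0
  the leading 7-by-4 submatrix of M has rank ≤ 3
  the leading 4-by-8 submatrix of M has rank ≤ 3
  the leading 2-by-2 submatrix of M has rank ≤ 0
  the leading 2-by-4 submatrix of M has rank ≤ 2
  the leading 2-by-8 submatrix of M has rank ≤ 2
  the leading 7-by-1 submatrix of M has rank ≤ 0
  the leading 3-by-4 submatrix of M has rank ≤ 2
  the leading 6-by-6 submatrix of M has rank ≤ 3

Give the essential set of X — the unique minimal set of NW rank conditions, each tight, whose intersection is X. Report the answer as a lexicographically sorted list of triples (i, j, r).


Recovering R(i,j) via the rank-extension bound from the 12 conditions:

  0  0  1  1  1  1  1  1  1
  0  0  1  1  2  2  2  2  2
  0  1  2  2  3  3  3  3  3
  0  1  2  2  3  3  3  3  4
  0  1  2  2  3  3  4  4  5
  0  1  2  2  3  3  4  5  6
  0  1  2  3  4  4  5  6  7
  1  2  3  4  5  5  6  7  8
  1  2  3  4  5  6  7  8  9

giving w = (3, 5, 2, 9, 7, 8, 4, 1, 6) via Δ²R.

ℓ(w)=18; the 6 essential cells (i,j,r):

[(2, 2, 0), (2, 4, 1), (4, 8, 3), (6, 4, 2), (6, 6, 3), (7, 1, 0)]


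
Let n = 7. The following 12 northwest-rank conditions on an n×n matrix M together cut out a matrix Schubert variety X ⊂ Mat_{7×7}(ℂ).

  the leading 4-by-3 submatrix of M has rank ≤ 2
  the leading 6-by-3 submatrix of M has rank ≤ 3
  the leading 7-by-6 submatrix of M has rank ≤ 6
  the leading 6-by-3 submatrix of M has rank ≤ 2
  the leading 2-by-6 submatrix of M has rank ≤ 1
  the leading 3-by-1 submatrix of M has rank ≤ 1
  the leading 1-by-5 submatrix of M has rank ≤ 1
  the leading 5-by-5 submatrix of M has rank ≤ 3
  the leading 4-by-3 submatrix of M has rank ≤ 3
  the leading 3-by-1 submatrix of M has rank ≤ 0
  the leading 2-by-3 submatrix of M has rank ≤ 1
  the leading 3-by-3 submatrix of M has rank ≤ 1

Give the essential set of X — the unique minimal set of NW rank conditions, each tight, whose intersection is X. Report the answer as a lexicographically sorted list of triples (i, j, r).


Reconstructing r_w from the 12 given conditions:

  R[1]: 0  1  1  1  1  1  1
  R[2]: 0  1  1  1  1  1  2
  R[3]: 0  1  1  2  2  2  3
  R[4]: 1  2  2  3  3  3  4
  R[5]: 1  2  2  3  3  4  5
  R[6]: 1  2  2  3  4  5  6
  R[7]: 1  2  3  4  5  6  7

hence w(1..7) = (2, 7, 4, 1, 6, 5, 3).

D(w) has 11 cells with 5 SE-corners; essential set:

[(2, 6, 1), (3, 1, 0), (3, 3, 1), (5, 5, 3), (6, 3, 2)]


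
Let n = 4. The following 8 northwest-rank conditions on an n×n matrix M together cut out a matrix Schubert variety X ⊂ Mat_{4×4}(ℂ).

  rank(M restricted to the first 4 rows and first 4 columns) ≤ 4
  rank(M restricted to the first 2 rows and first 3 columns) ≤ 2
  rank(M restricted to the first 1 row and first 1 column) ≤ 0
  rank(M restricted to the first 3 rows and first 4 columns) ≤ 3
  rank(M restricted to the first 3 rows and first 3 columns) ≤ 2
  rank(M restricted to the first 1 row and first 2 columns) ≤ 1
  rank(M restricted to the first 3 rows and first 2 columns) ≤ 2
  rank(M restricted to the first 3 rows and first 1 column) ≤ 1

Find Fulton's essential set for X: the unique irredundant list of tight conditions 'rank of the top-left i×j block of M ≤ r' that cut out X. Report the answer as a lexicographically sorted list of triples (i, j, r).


Rank table r_w(4×4) implied by the 8 constraints:

  R[1]: 0  1  1  1
  R[2]: 1  2  2  2
  R[3]: 1  2  2  3
  R[4]: 1  2  3  4

giving w = (2, 1, 4, 3) via Δ²R.

ℓ(w)=2; the 2 essential cells (i,j,r):

[(1, 1, 0), (3, 3, 2)]


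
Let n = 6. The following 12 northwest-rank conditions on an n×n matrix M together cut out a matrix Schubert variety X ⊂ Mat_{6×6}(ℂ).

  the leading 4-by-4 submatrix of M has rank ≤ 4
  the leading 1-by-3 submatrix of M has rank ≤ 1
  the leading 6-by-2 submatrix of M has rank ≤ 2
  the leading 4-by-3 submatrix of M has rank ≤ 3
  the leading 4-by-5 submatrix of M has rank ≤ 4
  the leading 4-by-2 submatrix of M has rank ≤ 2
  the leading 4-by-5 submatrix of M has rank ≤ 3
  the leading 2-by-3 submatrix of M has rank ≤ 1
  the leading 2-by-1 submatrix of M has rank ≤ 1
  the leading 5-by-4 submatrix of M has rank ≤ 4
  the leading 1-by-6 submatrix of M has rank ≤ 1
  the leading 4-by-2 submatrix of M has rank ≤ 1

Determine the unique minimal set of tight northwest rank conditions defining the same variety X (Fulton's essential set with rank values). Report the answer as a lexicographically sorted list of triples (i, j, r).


Rank table r_w(6×6) implied by the 12 constraints:

  i=1: 1, 1, 1, 1, 1, 1
  i=2: 1, 1, 1, 2, 2, 2
  i=3: 1, 1, 2, 3, 3, 3
  i=4: 1, 1, 2, 3, 3, 4
  i=5: 1, 2, 3, 4, 4, 5
  i=6: 1, 2, 3, 4, 5, 6

giving w = (1, 4, 3, 6, 2, 5) via Δ²R.

ℓ(w)=5; the 3 essential cells (i,j,r):

[(2, 3, 1), (4, 2, 1), (4, 5, 3)]


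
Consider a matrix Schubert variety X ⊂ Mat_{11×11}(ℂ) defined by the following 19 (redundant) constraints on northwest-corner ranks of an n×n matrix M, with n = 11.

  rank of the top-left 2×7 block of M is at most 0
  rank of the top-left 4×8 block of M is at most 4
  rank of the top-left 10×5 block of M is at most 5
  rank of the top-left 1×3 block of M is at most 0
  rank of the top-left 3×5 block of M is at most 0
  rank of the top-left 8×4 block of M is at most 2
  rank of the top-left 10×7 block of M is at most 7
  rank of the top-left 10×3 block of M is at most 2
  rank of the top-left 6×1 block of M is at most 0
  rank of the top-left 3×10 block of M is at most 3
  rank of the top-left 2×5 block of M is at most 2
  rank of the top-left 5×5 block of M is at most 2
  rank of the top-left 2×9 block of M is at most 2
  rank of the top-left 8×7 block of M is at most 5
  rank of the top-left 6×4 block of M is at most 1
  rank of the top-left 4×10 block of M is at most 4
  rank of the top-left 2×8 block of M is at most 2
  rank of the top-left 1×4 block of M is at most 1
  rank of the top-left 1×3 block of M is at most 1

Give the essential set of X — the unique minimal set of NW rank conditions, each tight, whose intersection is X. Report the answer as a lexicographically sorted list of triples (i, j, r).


Reconstructing r_w from the 19 given conditions:

  R[1]: 0 | 0 | 0 | 0 | 0 | 0 | 0 | 1 | 1 | 1 | 1
  R[2]: 0 | 0 | 0 | 0 | 0 | 0 | 0 | 1 | 2 | 2 | 2
  R[3]: 0 | 0 | 0 | 0 | 0 | 1 | 1 | 2 | 3 | 3 | 3
  R[4]: 0 | 1 | 1 | 1 | 1 | 2 | 2 | 3 | 4 | 4 | 4
  R[5]: 0 | 1 | 1 | 1 | 2 | 3 | 3 | 4 | 5 | 5 | 5
  R[6]: 0 | 1 | 1 | 1 | 2 | 3 | 4 | 5 | 6 | 6 | 6
  R[7]: 1 | 2 | 2 | 2 | 3 | 4 | 5 | 6 | 7 | 7 | 7
  R[8]: 1 | 2 | 2 | 2 | 3 | 4 | 5 | 6 | 7 | 8 | 8
  R[9]: 1 | 2 | 2 | 3 | 4 | 5 | 6 | 7 | 8 | 9 | 9
  R[10]: 1 | 2 | 2 | 3 | 4 | 5 | 6 | 7 | 8 | 9 | 10
  R[11]: 1 | 2 | 3 | 4 | 5 | 6 | 7 | 8 | 9 | 10 | 11

giving w = (8, 9, 6, 2, 5, 7, 1, 10, 4, 11, 3) via Δ²R.

ℓ(w)=30; the 6 essential cells (i,j,r):

[(2, 7, 0), (3, 5, 0), (6, 1, 0), (6, 4, 1), (8, 4, 2), (10, 3, 2)]


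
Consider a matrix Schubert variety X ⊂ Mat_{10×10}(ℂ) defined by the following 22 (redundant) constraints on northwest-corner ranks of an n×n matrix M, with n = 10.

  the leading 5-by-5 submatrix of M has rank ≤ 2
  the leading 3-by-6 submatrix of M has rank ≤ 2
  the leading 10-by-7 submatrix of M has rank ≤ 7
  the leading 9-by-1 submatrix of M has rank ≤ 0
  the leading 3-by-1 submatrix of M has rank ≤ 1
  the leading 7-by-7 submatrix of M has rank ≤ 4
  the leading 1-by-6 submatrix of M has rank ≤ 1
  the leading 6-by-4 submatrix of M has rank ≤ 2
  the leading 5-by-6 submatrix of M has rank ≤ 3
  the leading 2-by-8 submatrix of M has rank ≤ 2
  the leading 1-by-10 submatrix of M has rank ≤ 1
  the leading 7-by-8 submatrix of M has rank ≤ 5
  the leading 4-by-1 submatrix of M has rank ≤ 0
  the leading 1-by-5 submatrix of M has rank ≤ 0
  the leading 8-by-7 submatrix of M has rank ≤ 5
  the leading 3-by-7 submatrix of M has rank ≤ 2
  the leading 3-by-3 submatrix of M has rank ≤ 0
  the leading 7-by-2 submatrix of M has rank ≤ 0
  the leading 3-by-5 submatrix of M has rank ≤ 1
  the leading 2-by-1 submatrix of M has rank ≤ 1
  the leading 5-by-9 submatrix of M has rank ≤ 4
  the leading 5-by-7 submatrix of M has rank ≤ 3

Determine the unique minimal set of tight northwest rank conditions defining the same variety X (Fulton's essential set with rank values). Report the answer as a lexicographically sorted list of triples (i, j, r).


Reconstructing r_w from the 22 given conditions:

  i=1: 0 | 0 | 0 | 0 | 0 | 1 | 1 | 1 | 1 | 1
  i=2: 0 | 0 | 0 | 1 | 1 | 2 | 2 | 2 | 2 | 2
  i=3: 0 | 0 | 0 | 1 | 1 | 2 | 2 | 3 | 3 | 3
  i=4: 0 | 0 | 1 | 2 | 2 | 3 | 3 | 4 | 4 | 4
  i=5: 0 | 0 | 1 | 2 | 2 | 3 | 3 | 4 | 4 | 5
  i=6: 0 | 0 | 1 | 2 | 3 | 4 | 4 | 5 | 5 | 6
  i=7: 0 | 0 | 1 | 2 | 3 | 4 | 4 | 5 | 6 | 7
  i=8: 0 | 1 | 2 | 3 | 4 | 5 | 5 | 6 | 7 | 8
  i=9: 0 | 1 | 2 | 3 | 4 | 5 | 6 | 7 | 8 | 9
  i=10: 1 | 2 | 3 | 4 | 5 | 6 | 7 | 8 | 9 | 10

the unique w with this rank table is (6, 4, 8, 3, 10, 5, 9, 2, 7, 1).

Rothe diagram D(w) (27 cells), 10 SE-corners (essential conditions):

[(1, 5, 0), (3, 3, 0), (3, 5, 1), (3, 7, 2), (5, 5, 2), (5, 7, 3), (5, 9, 4), (7, 2, 0), (7, 7, 4), (9, 1, 0)]


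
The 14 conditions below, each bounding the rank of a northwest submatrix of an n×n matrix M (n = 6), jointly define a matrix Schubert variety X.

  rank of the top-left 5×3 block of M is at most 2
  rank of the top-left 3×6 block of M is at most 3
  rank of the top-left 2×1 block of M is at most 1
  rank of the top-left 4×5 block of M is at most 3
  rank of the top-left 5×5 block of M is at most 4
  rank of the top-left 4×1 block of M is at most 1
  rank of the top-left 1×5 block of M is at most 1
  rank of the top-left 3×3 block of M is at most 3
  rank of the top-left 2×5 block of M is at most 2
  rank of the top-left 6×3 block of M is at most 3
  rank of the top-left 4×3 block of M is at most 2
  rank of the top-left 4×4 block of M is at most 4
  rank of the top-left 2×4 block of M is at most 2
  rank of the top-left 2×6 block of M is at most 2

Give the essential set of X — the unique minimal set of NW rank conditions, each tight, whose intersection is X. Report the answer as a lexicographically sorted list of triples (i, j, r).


The tightest implied rank at each (i,j), from the 14 conditions:

  i=1: 1 1 1 1 1 1
  i=2: 1 2 2 2 2 2
  i=3: 1 2 2 3 3 3
  i=4: 1 2 2 3 3 4
  i=5: 1 2 2 3 4 5
  i=6: 1 2 3 4 5 6

reading off 1-entries of Δ²R: w = (1, 2, 4, 6, 5, 3).

|D(w)|=4, |Ess(w)|=2:

[(4, 5, 3), (5, 3, 2)]


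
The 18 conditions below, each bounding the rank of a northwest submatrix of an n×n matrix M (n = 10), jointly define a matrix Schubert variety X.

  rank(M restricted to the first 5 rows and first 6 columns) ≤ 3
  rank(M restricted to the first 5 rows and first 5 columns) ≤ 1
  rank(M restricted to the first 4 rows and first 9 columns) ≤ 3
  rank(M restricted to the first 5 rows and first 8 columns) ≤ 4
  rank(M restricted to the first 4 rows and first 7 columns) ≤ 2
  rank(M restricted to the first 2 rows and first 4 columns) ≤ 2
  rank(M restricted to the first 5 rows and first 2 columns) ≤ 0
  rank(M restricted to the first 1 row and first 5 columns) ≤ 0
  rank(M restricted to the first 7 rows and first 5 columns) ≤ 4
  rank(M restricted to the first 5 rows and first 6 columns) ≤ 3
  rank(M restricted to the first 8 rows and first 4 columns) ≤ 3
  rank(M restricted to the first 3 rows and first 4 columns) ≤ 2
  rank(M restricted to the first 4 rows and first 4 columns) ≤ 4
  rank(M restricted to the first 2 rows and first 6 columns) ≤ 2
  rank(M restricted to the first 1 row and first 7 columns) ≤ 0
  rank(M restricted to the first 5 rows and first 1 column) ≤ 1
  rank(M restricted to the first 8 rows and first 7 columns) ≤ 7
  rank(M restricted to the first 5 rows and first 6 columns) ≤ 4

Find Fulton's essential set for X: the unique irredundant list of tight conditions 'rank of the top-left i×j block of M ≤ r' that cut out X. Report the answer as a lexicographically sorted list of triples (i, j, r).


Reconstructing r_w from the 18 given conditions:

  row 1: 0, 0, 0, 0, 0, 0, 0, 1, 1, 1
  row 2: 0, 0, 1, 1, 1, 1, 1, 2, 2, 2
  row 3: 0, 0, 1, 1, 1, 2, 2, 3, 3, 3
  row 4: 0, 0, 1, 1, 1, 2, 2, 3, 3, 4
  row 5: 0, 0, 1, 1, 1, 2, 3, 4, 4, 5
  row 6: 1, 1, 2, 2, 2, 3, 4, 5, 5, 6
  row 7: 1, 2, 3, 3, 3, 4, 5, 6, 6, 7
  row 8: 1, 2, 3, 3, 4, 5, 6, 7, 7, 8
  row 9: 1, 2, 3, 4, 5, 6, 7, 8, 8, 9
  row 10: 1, 2, 3, 4, 5, 6, 7, 8, 9, 10

reading off 1-entries of Δ²R: w = (8, 3, 6, 10, 7, 1, 2, 5, 4, 9).

D(w) has 24 cells with 6 SE-corners; essential set:

[(1, 7, 0), (4, 7, 2), (4, 9, 3), (5, 2, 0), (5, 5, 1), (8, 4, 3)]


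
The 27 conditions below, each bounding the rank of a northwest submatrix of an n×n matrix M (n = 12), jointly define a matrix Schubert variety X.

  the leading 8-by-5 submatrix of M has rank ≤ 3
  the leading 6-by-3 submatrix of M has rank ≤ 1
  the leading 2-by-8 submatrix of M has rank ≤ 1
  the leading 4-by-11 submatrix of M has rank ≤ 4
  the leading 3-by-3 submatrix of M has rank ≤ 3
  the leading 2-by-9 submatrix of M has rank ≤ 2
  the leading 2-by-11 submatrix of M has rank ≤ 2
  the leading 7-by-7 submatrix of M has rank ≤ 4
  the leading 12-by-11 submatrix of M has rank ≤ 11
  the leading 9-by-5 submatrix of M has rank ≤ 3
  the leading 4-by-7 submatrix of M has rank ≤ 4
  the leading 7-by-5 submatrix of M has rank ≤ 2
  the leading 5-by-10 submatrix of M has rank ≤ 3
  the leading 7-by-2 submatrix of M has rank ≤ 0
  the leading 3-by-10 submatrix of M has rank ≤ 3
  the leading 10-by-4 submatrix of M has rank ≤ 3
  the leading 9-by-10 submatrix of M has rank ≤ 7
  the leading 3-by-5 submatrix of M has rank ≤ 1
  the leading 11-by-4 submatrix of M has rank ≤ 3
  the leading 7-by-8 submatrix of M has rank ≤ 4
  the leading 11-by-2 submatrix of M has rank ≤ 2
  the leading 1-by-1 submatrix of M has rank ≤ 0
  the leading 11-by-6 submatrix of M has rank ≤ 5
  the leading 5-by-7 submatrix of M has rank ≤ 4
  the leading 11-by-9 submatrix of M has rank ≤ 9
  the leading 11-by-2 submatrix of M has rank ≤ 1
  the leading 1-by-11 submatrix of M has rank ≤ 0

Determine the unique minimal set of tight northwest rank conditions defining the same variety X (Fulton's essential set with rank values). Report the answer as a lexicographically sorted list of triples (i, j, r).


Computing R[i][j] = min implied NW-rank bound (n=12, 27 conditions):

  0 | 0 | 0 | 0 | 0 | 0 | 0 | 0 | 0 | 0 | 0 | 1
  0 | 0 | 1 | 1 | 1 | 1 | 1 | 1 | 1 | 1 | 1 | 2
  0 | 0 | 1 | 1 | 1 | 2 | 2 | 2 | 2 | 2 | 2 | 3
  0 | 0 | 1 | 2 | 2 | 3 | 3 | 3 | 3 | 3 | 3 | 4
  0 | 0 | 1 | 2 | 2 | 3 | 3 | 3 | 3 | 3 | 4 | 5
  0 | 0 | 1 | 2 | 2 | 3 | 4 | 4 | 4 | 4 | 5 | 6
  0 | 0 | 1 | 2 | 2 | 3 | 4 | 4 | 5 | 5 | 6 | 7
  1 | 1 | 2 | 3 | 3 | 4 | 5 | 5 | 6 | 6 | 7 | 8
  1 | 1 | 2 | 3 | 3 | 4 | 5 | 6 | 7 | 7 | 8 | 9
  1 | 1 | 2 | 3 | 4 | 5 | 6 | 7 | 8 | 8 | 9 | 10
  1 | 1 | 2 | 3 | 4 | 5 | 6 | 7 | 8 | 9 | 10 | 11
  1 | 2 | 3 | 4 | 5 | 6 | 7 | 8 | 9 | 10 | 11 | 12

hence w(1..12) = (12, 3, 6, 4, 11, 7, 9, 1, 8, 5, 10, 2).

8 SE-corners of the 37-cell Rothe diagram give Ess(w):

[(1, 11, 0), (3, 5, 1), (5, 10, 3), (7, 2, 0), (7, 5, 2), (7, 8, 4), (9, 5, 3), (11, 2, 1)]


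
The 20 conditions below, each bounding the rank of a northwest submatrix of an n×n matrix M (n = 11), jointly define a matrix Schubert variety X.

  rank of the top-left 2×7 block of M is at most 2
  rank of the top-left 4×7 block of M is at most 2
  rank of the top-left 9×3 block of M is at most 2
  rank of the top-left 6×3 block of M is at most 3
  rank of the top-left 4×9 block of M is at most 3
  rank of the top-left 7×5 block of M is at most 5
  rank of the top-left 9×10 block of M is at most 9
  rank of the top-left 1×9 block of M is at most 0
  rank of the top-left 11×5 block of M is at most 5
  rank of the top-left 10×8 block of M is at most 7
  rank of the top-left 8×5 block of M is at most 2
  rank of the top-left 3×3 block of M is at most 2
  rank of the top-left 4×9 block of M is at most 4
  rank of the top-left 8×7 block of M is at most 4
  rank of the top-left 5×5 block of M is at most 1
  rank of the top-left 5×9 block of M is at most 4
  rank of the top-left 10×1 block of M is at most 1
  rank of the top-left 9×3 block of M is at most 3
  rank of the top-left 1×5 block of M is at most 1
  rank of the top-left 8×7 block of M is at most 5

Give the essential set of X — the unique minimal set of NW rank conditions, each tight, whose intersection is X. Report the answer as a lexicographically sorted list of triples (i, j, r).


Computing R[i][j] = min implied NW-rank bound (n=11, 20 conditions):

  row 1: 0 0 0 0 0 0 0 0 0 1 1
  row 2: 1 1 1 1 1 1 1 1 1 2 2
  row 3: 1 1 1 1 1 2 2 2 2 3 3
  row 4: 1 1 1 1 1 2 2 3 3 4 4
  row 5: 1 1 1 1 1 2 3 4 4 5 5
  row 6: 1 2 2 2 2 3 4 5 5 6 6
  row 7: 1 2 2 2 2 3 4 5 6 7 7
  row 8: 1 2 2 2 2 3 4 5 6 7 8
  row 9: 1 2 2 3 3 4 5 6 7 8 9
  row 10: 1 2 3 4 4 5 6 7 8 9 10
  row 11: 1 2 3 4 5 6 7 8 9 10 11

the unique w with this rank table is (10, 1, 6, 8, 7, 2, 9, 11, 4, 3, 5).

Fulton essential set (5 of the 29 Rothe cells):

[(1, 9, 0), (4, 7, 2), (5, 5, 1), (8, 5, 2), (9, 3, 2)]


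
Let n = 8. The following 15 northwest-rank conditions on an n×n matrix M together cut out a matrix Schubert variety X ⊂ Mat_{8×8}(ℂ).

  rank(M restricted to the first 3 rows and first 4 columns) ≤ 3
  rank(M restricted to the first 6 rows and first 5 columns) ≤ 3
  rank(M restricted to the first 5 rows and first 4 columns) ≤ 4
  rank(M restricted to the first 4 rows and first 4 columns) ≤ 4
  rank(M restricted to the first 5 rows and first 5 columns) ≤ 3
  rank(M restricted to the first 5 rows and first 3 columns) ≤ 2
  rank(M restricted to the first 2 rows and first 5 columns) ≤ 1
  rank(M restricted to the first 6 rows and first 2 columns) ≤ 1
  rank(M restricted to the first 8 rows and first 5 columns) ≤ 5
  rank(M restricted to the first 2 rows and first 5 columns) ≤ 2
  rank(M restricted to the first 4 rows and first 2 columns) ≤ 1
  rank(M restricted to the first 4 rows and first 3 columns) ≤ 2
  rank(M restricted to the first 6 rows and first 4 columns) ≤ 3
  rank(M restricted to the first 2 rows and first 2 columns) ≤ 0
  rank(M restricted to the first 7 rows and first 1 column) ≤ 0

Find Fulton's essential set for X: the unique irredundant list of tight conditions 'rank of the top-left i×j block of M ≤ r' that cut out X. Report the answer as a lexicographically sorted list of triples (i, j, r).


Reconstructing r_w from the 15 given conditions:

  row 1: 0, 0, 1, 1, 1, 1, 1, 1
  row 2: 0, 0, 1, 1, 1, 2, 2, 2
  row 3: 0, 1, 2, 2, 2, 3, 3, 3
  row 4: 0, 1, 2, 3, 3, 4, 4, 4
  row 5: 0, 1, 2, 3, 3, 4, 5, 5
  row 6: 0, 1, 2, 3, 3, 4, 5, 6
  row 7: 0, 1, 2, 3, 4, 5, 6, 7
  row 8: 1, 2, 3, 4, 5, 6, 7, 8

so w = (3, 6, 2, 4, 7, 8, 5, 1).

D(w) has 13 cells with 4 SE-corners; essential set:

[(2, 2, 0), (2, 5, 1), (6, 5, 3), (7, 1, 0)]


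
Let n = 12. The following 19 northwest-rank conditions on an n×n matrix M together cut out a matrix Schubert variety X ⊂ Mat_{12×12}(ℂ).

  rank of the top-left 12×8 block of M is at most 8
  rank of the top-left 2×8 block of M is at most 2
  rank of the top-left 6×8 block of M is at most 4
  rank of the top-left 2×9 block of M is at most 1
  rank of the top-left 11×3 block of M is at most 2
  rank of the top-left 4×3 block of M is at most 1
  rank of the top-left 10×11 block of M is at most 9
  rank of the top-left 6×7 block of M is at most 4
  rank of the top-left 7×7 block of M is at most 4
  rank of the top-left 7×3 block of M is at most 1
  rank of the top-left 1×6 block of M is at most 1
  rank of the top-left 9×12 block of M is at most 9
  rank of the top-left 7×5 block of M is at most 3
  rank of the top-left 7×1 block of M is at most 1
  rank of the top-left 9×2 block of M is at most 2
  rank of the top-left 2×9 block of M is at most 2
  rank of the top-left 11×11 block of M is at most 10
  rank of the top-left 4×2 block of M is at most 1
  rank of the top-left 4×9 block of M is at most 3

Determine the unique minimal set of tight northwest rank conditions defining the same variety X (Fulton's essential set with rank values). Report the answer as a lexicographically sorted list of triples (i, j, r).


The tightest implied rank at each (i,j), from the 19 conditions:

  i=1: 1 1 1 1 1 1 1 1 1 1 1 1
  i=2: 1 1 1 1 1 1 1 1 1 2 2 2
  i=3: 1 1 1 2 2 2 2 2 2 3 3 3
  i=4: 1 1 1 2 3 3 3 3 3 4 4 4
  i=5: 1 1 1 2 3 4 4 4 4 5 5 5
  i=6: 1 1 1 2 3 4 4 4 5 6 6 6
  i=7: 1 1 1 2 3 4 4 5 6 7 7 7
  i=8: 1 2 2 3 4 5 5 6 7 8 8 8
  i=9: 1 2 2 3 4 5 6 7 8 9 9 9
  i=10: 1 2 2 3 4 5 6 7 8 9 9 10
  i=11: 1 2 2 3 4 5 6 7 8 9 10 11
  i=12: 1 2 3 4 5 6 7 8 9 10 11 12

the unique w with this rank table is (1, 10, 4, 5, 6, 9, 8, 2, 7, 12, 11, 3).

Fulton essential set (6 of the 25 Rothe cells):

[(2, 9, 1), (6, 8, 4), (7, 3, 1), (7, 7, 4), (10, 11, 9), (11, 3, 2)]


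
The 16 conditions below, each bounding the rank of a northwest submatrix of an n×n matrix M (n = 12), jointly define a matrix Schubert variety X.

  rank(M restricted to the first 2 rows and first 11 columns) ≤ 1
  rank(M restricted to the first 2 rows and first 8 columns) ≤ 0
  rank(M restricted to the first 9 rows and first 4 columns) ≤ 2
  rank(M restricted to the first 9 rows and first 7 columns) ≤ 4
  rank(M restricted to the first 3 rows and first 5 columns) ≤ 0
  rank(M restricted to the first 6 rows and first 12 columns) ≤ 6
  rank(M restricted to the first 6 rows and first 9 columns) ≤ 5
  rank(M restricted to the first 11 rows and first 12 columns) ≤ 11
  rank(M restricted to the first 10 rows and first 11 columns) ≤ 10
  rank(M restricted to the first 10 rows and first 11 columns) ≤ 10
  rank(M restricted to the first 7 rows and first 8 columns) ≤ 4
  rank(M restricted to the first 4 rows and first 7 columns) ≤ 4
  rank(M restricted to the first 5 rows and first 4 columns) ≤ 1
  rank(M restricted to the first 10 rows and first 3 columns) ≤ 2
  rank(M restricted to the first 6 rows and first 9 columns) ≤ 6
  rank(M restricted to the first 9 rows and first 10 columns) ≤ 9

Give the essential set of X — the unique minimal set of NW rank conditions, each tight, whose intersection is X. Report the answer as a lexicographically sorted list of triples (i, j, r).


Reconstructing r_w from the 16 given conditions:

  i=1: 0  0  0  0  0  0  0  0  1  1  1  1
  i=2: 0  0  0  0  0  0  0  0  1  1  1  2
  i=3: 0  0  0  0  0  1  1  1  2  2  2  3
  i=4: 1  1  1  1  1  2  2  2  3  3  3  4
  i=5: 1  1  1  1  2  3  3  3  4  4  4  5
  i=6: 1  2  2  2  3  4  4  4  5  5  5  6
  i=7: 1  2  2  2  3  4  4  4  5  6  6  7
  i=8: 1  2  2  2  3  4  4  5  6  7  7  8
  i=9: 1  2  2  2  3  4  4  5  6  7  8  9
  i=10: 1  2  2  3  4  5  5  6  7  8  9  10
  i=11: 1  2  3  4  5  6  6  7  8  9  10  11
  i=12: 1  2  3  4  5  6  7  8  9  10  11  12

the unique w with this rank table is (9, 12, 6, 1, 5, 2, 10, 8, 11, 4, 3, 7).

D(w) has 37 cells with 8 SE-corners; essential set:

[(2, 8, 0), (2, 11, 1), (3, 5, 0), (5, 4, 1), (7, 8, 4), (9, 4, 2), (9, 7, 4), (10, 3, 2)]


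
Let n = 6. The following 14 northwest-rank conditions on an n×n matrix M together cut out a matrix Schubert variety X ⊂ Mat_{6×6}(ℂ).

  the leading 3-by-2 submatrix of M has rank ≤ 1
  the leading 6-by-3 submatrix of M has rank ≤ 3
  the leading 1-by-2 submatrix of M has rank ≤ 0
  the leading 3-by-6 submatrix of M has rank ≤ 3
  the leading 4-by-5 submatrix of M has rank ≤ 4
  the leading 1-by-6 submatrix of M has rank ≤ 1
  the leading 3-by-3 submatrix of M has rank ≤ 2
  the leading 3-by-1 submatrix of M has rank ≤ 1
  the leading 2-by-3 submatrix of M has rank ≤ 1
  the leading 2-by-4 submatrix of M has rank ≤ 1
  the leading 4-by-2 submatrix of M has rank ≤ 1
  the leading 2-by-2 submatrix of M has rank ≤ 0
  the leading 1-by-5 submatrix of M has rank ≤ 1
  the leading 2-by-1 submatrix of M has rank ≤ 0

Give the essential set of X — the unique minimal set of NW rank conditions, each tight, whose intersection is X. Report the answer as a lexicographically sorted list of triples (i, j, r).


Computing R[i][j] = min implied NW-rank bound (n=6, 14 conditions):

  i=1: 0  0  1  1  1  1
  i=2: 0  0  1  1  2  2
  i=3: 1  1  2  2  3  3
  i=4: 1  1  2  3  4  4
  i=5: 1  2  3  4  5  5
  i=6: 1  2  3  4  5  6

reading off 1-entries of Δ²R: w = (3, 5, 1, 4, 2, 6).

Rothe diagram D(w) (6 cells), 3 SE-corners (essential conditions):

[(2, 2, 0), (2, 4, 1), (4, 2, 1)]


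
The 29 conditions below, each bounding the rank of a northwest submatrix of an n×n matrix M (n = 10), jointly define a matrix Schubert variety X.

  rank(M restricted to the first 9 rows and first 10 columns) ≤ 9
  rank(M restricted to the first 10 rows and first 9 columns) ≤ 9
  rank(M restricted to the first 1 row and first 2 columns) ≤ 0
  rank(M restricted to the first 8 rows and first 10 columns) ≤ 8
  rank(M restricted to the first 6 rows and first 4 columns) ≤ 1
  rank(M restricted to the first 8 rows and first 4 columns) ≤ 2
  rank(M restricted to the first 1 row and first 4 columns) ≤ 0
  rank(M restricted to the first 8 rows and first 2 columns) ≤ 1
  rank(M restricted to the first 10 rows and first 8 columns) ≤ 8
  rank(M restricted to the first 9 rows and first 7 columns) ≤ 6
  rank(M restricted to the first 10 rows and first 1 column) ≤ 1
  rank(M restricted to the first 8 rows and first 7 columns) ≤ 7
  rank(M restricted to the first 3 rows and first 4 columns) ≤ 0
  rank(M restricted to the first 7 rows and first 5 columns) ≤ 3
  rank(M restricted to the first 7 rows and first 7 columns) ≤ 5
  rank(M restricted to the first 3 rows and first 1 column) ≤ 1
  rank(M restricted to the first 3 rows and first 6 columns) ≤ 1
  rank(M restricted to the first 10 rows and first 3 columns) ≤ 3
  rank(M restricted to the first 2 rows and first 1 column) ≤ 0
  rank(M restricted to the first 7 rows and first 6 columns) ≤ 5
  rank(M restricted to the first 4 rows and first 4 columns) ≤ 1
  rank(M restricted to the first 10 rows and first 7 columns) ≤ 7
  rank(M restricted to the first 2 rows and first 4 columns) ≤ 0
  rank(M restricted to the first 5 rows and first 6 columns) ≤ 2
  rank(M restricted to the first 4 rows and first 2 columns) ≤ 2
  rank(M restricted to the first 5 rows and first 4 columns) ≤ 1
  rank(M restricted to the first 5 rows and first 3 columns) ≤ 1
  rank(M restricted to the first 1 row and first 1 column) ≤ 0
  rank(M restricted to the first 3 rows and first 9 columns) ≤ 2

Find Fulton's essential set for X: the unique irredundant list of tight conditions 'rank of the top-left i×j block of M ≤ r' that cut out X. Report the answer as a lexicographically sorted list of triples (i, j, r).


Propagating the 29 rank bounds to every northwest block:

  0  0  0  0  1  1  1  1  1  1
  0  0  0  0  1  1  2  2  2  2
  0  0  0  0  1  1  2  2  2  3
  1  1  1  1  2  2  3  3  3  4
  1  1  1  1  2  2  3  4  4  5
  1  1  1  1  2  3  4  5  5  6
  1  1  2  2  3  4  5  6  6  7
  1  1  2  2  3  4  5  6  7  8
  1  2  3  3  4  5  6  7  8  9
  1  2  3  4  5  6  7  8  9  10

giving w = (5, 7, 10, 1, 8, 6, 3, 9, 2, 4) via Δ²R.

D(w) has 26 cells with 7 SE-corners; essential set:

[(3, 4, 0), (3, 6, 1), (3, 9, 2), (5, 6, 2), (6, 4, 1), (8, 2, 1), (8, 4, 2)]


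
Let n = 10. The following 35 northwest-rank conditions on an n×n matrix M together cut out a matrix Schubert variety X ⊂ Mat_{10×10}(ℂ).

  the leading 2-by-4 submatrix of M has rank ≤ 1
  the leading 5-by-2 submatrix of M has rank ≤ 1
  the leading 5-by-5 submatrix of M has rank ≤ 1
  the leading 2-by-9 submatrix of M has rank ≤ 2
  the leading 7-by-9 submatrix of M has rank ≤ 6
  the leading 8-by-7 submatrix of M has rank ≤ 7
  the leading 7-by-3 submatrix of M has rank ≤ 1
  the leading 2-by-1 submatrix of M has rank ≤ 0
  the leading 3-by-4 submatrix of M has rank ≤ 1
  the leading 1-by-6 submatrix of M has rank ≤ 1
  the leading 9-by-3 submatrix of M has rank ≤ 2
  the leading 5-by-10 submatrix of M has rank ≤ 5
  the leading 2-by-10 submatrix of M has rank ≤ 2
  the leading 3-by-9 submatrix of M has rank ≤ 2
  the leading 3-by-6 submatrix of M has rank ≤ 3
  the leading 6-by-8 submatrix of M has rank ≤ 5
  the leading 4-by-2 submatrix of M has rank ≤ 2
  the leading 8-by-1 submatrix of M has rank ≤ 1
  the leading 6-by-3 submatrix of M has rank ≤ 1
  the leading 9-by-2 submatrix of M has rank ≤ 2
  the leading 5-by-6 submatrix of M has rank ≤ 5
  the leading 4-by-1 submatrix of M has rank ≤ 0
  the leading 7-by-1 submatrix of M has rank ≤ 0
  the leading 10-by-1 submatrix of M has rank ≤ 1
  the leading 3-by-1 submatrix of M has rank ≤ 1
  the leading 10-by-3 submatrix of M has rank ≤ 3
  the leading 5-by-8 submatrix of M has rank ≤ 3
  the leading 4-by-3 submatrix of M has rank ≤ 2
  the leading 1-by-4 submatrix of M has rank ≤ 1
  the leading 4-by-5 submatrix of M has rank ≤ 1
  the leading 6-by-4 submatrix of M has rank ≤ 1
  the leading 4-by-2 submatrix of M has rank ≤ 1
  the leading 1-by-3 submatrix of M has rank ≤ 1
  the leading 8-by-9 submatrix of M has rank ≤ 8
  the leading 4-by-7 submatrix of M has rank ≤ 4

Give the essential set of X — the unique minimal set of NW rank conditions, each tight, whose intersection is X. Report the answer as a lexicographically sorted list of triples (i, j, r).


Propagating the 35 rank bounds to every northwest block:

  row 1: 0 1 1 1 1 1 1 1 1 1
  row 2: 0 1 1 1 1 2 2 2 2 2
  row 3: 0 1 1 1 1 2 2 2 2 3
  row 4: 0 1 1 1 1 2 3 3 3 4
  row 5: 0 1 1 1 1 2 3 3 4 5
  row 6: 0 1 1 1 2 3 4 4 5 6
  row 7: 0 1 1 2 3 4 5 5 6 7
  row 8: 1 2 2 3 4 5 6 6 7 8
  row 9: 1 2 2 3 4 5 6 7 8 9
  row 10: 1 2 3 4 5 6 7 8 9 10

reading off 1-entries of Δ²R: w = (2, 6, 10, 7, 9, 5, 4, 1, 8, 3).

Rothe diagram D(w) (27 cells), 7 SE-corners (essential conditions):

[(3, 9, 2), (5, 5, 1), (5, 8, 3), (6, 4, 1), (7, 1, 0), (7, 3, 1), (9, 3, 2)]


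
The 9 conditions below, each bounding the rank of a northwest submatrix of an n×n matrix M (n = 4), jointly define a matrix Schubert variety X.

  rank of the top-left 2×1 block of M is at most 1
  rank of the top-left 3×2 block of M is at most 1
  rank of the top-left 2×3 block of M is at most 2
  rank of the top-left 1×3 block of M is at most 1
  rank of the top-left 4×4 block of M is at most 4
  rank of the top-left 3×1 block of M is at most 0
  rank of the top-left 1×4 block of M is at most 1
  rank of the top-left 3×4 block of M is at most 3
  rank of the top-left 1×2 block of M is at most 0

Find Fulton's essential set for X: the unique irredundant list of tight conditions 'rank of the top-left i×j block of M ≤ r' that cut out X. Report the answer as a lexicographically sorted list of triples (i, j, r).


Computing R[i][j] = min implied NW-rank bound (n=4, 9 conditions):

  R[1]: 0 | 0 | 1 | 1
  R[2]: 0 | 1 | 2 | 2
  R[3]: 0 | 1 | 2 | 3
  R[4]: 1 | 2 | 3 | 4

reading off 1-entries of Δ²R: w = (3, 2, 4, 1).

D(w) has 4 cells with 2 SE-corners; essential set:

[(1, 2, 0), (3, 1, 0)]


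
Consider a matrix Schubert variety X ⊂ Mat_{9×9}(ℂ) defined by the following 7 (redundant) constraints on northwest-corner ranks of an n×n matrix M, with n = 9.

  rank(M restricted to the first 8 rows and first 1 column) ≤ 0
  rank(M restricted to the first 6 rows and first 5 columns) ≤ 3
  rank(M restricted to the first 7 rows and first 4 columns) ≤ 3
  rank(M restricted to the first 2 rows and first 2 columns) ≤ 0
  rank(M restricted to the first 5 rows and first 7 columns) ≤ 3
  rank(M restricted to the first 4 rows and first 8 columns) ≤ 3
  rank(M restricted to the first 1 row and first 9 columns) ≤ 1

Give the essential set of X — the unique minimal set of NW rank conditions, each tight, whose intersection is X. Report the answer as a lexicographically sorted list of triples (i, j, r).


The tightest implied rank at each (i,j), from the 7 conditions:

  row 1: 0, 0, 1, 1, 1, 1, 1, 1, 1
  row 2: 0, 0, 1, 2, 2, 2, 2, 2, 2
  row 3: 0, 1, 2, 3, 3, 3, 3, 3, 3
  row 4: 0, 1, 2, 3, 3, 3, 3, 3, 4
  row 5: 0, 1, 2, 3, 3, 3, 3, 4, 5
  row 6: 0, 1, 2, 3, 3, 4, 4, 5, 6
  row 7: 0, 1, 2, 3, 4, 5, 5, 6, 7
  row 8: 0, 1, 2, 3, 4, 5, 6, 7, 8
  row 9: 1, 2, 3, 4, 5, 6, 7, 8, 9

hence w(1..9) = (3, 4, 2, 9, 8, 6, 5, 7, 1).

Fulton essential set (5 of the 18 Rothe cells):

[(2, 2, 0), (4, 8, 3), (5, 7, 3), (6, 5, 3), (8, 1, 0)]


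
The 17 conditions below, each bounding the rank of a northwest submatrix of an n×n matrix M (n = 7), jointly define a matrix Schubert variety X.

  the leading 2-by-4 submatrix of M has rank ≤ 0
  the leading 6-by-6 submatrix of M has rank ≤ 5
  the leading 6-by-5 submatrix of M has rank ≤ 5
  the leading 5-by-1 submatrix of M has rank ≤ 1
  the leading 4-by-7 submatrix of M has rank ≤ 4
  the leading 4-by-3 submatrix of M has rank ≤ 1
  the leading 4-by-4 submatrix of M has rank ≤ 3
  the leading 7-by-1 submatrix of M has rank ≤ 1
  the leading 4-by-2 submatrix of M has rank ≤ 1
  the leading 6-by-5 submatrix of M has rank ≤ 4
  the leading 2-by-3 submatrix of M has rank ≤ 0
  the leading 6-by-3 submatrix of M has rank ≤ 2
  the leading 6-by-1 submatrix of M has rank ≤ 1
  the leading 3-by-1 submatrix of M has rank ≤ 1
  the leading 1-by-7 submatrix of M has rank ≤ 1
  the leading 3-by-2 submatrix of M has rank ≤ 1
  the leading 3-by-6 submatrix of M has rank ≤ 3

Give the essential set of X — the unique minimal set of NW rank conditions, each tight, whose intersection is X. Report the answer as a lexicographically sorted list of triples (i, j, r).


Rank table r_w(7×7) implied by the 17 constraints:

  R[1]: 0 | 0 | 0 | 0 | 1 | 1 | 1
  R[2]: 0 | 0 | 0 | 0 | 1 | 2 | 2
  R[3]: 1 | 1 | 1 | 1 | 2 | 3 | 3
  R[4]: 1 | 1 | 1 | 2 | 3 | 4 | 4
  R[5]: 1 | 2 | 2 | 3 | 4 | 5 | 5
  R[6]: 1 | 2 | 2 | 3 | 4 | 5 | 6
  R[7]: 1 | 2 | 3 | 4 | 5 | 6 | 7

the unique w with this rank table is (5, 6, 1, 4, 2, 7, 3).

|D(w)|=11, |Ess(w)|=3:

[(2, 4, 0), (4, 3, 1), (6, 3, 2)]


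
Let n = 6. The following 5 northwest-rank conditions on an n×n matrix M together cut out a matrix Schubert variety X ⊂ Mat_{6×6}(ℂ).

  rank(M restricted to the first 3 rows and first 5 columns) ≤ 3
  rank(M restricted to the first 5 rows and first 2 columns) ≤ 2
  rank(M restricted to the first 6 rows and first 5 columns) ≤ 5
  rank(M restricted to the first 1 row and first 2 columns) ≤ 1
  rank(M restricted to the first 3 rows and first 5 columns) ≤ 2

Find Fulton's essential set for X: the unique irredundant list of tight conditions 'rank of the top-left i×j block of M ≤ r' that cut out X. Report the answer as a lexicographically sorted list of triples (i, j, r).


Propagating the 5 rank bounds to every northwest block:

  R[1]: 1 | 1 | 1 | 1 | 1 | 1
  R[2]: 1 | 2 | 2 | 2 | 2 | 2
  R[3]: 1 | 2 | 2 | 2 | 2 | 3
  R[4]: 1 | 2 | 3 | 3 | 3 | 4
  R[5]: 1 | 2 | 3 | 4 | 4 | 5
  R[6]: 1 | 2 | 3 | 4 | 5 | 6

second differences of R give the permutation w = (1, 2, 6, 3, 4, 5).

ℓ(w)=3; the 1 essential cell (i,j,r):

[(3, 5, 2)]


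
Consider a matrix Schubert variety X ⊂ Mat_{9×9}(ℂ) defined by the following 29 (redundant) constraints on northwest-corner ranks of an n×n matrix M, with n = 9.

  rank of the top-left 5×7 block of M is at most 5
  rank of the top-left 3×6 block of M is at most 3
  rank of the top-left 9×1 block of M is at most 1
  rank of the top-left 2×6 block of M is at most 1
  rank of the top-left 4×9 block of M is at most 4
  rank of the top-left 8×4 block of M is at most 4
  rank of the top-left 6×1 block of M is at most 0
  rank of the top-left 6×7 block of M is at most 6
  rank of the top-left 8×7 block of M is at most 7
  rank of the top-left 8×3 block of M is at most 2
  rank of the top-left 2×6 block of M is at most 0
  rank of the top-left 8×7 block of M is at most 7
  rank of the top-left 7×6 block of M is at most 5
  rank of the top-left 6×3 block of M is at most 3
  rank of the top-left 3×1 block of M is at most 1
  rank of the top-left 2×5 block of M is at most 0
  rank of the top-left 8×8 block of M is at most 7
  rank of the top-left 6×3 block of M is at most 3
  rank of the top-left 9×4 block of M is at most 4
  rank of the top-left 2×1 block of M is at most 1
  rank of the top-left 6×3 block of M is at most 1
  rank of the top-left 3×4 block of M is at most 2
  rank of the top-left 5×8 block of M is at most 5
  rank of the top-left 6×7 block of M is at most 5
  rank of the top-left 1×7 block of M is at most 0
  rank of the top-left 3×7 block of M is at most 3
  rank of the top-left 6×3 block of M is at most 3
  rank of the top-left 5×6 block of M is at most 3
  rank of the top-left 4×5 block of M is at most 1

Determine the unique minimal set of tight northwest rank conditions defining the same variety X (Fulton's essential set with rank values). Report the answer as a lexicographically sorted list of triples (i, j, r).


The tightest implied rank at each (i,j), from the 29 conditions:

  i=1: 0 0 0 0 0 0 0 1 1
  i=2: 0 0 0 0 0 0 1 2 2
  i=3: 0 1 1 1 1 1 2 3 3
  i=4: 0 1 1 1 1 2 3 4 4
  i=5: 0 1 1 2 2 3 4 5 5
  i=6: 0 1 1 2 3 4 5 6 6
  i=7: 1 2 2 3 4 5 6 7 7
  i=8: 1 2 2 3 4 5 6 7 8
  i=9: 1 2 3 4 5 6 7 8 9

giving w = (8, 7, 2, 6, 4, 5, 1, 9, 3) via Δ²R.

|D(w)|=23, |Ess(w)|=6:

[(1, 7, 0), (2, 6, 0), (4, 5, 1), (6, 1, 0), (6, 3, 1), (8, 3, 2)]
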